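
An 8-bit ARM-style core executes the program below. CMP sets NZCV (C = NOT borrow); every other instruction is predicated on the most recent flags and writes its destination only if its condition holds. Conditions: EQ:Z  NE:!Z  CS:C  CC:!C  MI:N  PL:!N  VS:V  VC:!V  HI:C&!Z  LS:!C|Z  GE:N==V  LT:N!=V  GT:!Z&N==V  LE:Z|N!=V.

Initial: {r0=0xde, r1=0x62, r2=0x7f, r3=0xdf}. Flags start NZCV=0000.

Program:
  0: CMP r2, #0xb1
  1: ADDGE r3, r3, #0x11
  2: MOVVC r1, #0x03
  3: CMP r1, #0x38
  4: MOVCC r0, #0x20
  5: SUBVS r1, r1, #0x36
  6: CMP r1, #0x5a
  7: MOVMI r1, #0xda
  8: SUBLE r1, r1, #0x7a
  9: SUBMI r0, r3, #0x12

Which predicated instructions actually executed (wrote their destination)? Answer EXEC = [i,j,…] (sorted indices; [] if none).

EXEC = [1]

[0] flags=1001 → (cmp)
[1] flags=1001 GE?T → r3=0xf0
[2] flags=1001 VC?F → skip
[3] flags=0010 → (cmp)
[4] flags=0010 CC?F → skip
[5] flags=0010 VS?F → skip
[6] flags=0010 → (cmp)
[7] flags=0010 MI?F → skip
[8] flags=0010 LE?F → skip
[9] flags=0010 MI?F → skip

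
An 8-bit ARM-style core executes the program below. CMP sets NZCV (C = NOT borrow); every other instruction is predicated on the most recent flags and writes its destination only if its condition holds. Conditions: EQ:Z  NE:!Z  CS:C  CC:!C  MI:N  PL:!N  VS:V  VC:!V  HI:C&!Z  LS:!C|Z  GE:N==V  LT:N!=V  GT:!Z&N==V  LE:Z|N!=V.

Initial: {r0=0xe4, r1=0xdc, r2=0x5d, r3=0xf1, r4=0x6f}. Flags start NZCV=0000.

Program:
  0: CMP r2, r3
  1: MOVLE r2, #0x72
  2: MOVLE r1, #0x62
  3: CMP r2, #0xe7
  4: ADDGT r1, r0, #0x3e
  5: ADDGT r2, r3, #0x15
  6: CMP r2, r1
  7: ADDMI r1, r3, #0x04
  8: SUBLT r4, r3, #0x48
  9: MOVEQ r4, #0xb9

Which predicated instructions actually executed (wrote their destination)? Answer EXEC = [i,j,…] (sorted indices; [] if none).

[0] flags=0000 → (cmp)
[1] flags=0000 LE?F → skip
[2] flags=0000 LE?F → skip
[3] flags=0000 → (cmp)
[4] flags=0000 GT?T → r1=0x22
[5] flags=0000 GT?T → r2=0x06
[6] flags=1000 → (cmp)
[7] flags=1000 MI?T → r1=0xf5
[8] flags=1000 LT?T → r4=0xa9
[9] flags=1000 EQ?F → skip

EXEC = [4,5,7,8]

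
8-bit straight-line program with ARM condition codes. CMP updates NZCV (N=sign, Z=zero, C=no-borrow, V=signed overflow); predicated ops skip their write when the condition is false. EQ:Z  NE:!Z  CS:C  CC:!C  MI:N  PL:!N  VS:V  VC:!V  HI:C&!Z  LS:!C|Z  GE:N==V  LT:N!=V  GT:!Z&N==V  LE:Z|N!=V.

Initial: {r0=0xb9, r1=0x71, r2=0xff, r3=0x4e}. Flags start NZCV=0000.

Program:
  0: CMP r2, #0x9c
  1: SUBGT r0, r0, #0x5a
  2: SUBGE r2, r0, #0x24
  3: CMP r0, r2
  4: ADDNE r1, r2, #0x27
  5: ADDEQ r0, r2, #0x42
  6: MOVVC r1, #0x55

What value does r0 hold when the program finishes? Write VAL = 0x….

VAL = 0x5f

0: ✓ CMP  NZCV=0010
1: ✓ SUBGT  r0←0x5f
2: ✓ SUBGE  r2←0x3b
3: ✓ CMP  NZCV=0010
4: ✓ ADDNE  r1←0x62
5: · ADDEQ
6: ✓ MOVVC  r1←0x55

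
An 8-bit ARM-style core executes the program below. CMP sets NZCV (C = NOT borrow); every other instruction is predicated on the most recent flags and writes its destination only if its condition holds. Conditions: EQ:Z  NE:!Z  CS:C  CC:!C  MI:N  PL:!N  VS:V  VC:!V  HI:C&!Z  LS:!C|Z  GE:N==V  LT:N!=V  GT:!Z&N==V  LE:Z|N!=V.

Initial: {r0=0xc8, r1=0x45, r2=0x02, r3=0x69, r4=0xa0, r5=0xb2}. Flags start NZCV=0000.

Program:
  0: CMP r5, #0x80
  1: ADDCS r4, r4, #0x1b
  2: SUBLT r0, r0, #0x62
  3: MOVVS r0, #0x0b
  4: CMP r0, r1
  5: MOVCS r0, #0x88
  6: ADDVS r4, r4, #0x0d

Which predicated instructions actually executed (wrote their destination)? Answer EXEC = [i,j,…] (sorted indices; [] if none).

EXEC = [1,5]

[0] flags=0010 → (cmp)
[1] flags=0010 CS?T → r4=0xbb
[2] flags=0010 LT?F → skip
[3] flags=0010 VS?F → skip
[4] flags=1010 → (cmp)
[5] flags=1010 CS?T → r0=0x88
[6] flags=1010 VS?F → skip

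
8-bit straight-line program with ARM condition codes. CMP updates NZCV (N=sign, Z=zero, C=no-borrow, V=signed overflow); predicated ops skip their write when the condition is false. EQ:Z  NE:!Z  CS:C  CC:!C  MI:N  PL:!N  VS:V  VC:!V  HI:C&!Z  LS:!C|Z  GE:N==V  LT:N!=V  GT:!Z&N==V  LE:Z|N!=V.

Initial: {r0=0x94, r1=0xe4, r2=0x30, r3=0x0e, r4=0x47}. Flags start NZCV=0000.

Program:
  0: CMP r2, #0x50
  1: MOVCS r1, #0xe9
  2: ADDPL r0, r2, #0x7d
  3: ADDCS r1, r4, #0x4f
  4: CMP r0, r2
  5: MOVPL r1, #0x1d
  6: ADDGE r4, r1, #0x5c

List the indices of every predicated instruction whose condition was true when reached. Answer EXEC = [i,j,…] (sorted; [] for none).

EXEC = [5]

[0] flags=1000 → (cmp)
[1] flags=1000 CS?F → skip
[2] flags=1000 PL?F → skip
[3] flags=1000 CS?F → skip
[4] flags=0011 → (cmp)
[5] flags=0011 PL?T → r1=0x1d
[6] flags=0011 GE?F → skip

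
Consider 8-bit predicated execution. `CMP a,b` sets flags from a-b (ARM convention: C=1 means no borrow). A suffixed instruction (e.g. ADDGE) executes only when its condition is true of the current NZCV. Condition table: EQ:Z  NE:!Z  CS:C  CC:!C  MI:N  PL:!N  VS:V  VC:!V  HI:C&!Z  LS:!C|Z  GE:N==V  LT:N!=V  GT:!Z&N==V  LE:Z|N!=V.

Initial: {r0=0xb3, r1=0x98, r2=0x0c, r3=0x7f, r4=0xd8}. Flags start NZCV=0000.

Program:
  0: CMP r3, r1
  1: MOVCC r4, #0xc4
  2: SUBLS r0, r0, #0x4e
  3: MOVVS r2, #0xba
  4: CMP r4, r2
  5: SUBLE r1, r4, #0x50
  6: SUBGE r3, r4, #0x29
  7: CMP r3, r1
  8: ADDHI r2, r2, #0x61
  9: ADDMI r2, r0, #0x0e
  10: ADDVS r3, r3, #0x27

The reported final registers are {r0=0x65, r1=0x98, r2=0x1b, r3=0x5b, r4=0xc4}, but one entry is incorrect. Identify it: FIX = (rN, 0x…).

0: ✓ CMP  NZCV=1001
1: ✓ MOVCC  r4←0xc4
2: ✓ SUBLS  r0←0x65
3: ✓ MOVVS  r2←0xba
4: ✓ CMP  NZCV=0010
5: · SUBLE
6: ✓ SUBGE  r3←0x9b
7: ✓ CMP  NZCV=0010
8: ✓ ADDHI  r2←0x1b
9: · ADDMI
10: · ADDVS

FIX = (r3, 0x9b)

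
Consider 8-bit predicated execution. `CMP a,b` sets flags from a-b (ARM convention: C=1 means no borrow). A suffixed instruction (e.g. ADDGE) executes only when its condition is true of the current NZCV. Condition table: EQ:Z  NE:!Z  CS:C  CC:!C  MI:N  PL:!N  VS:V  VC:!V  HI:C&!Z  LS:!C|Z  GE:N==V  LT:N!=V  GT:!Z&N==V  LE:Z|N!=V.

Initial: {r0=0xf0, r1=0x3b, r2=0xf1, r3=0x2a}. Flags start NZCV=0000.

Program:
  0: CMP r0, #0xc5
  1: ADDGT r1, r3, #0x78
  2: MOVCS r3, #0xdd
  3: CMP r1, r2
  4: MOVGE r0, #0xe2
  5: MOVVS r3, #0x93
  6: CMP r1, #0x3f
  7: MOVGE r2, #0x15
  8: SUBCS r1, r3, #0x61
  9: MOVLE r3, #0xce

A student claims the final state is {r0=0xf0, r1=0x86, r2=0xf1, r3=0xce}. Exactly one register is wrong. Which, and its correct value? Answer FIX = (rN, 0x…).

FIX = (r1, 0x7c)

[0] flags=0010 → (cmp)
[1] flags=0010 GT?T → r1=0xa2
[2] flags=0010 CS?T → r3=0xdd
[3] flags=1000 → (cmp)
[4] flags=1000 GE?F → skip
[5] flags=1000 VS?F → skip
[6] flags=0011 → (cmp)
[7] flags=0011 GE?F → skip
[8] flags=0011 CS?T → r1=0x7c
[9] flags=0011 LE?T → r3=0xce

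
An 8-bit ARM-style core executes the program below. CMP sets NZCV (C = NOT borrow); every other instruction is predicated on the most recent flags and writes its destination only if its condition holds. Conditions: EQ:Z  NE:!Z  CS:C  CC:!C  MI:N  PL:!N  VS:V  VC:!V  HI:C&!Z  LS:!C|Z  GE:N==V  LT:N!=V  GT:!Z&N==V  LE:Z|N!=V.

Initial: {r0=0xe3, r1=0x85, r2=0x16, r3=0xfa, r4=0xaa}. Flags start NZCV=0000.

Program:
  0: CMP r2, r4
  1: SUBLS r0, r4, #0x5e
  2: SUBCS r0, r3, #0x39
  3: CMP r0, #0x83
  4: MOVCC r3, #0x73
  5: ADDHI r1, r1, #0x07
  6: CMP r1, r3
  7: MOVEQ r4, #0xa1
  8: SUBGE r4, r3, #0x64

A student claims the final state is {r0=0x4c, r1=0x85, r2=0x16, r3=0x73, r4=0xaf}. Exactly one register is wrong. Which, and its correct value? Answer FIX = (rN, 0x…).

0: ✓ CMP  NZCV=0000
1: ✓ SUBLS  r0←0x4c
2: · SUBCS
3: ✓ CMP  NZCV=1001
4: ✓ MOVCC  r3←0x73
5: · ADDHI
6: ✓ CMP  NZCV=0011
7: · MOVEQ
8: · SUBGE

FIX = (r4, 0xaa)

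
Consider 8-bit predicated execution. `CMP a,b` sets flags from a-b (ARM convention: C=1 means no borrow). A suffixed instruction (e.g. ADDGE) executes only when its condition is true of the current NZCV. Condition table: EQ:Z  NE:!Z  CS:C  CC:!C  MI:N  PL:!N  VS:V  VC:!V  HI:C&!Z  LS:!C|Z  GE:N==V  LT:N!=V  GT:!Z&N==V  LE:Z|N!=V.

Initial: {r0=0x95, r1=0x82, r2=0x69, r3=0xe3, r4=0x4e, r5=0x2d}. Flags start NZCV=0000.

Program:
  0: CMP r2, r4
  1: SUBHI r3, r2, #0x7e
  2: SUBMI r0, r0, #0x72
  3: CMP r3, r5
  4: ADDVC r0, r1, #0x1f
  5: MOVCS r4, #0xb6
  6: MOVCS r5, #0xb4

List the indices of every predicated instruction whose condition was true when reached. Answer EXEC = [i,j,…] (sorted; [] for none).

EXEC = [1,4,5,6]

[0] flags=0010 → (cmp)
[1] flags=0010 HI?T → r3=0xeb
[2] flags=0010 MI?F → skip
[3] flags=1010 → (cmp)
[4] flags=1010 VC?T → r0=0xa1
[5] flags=1010 CS?T → r4=0xb6
[6] flags=1010 CS?T → r5=0xb4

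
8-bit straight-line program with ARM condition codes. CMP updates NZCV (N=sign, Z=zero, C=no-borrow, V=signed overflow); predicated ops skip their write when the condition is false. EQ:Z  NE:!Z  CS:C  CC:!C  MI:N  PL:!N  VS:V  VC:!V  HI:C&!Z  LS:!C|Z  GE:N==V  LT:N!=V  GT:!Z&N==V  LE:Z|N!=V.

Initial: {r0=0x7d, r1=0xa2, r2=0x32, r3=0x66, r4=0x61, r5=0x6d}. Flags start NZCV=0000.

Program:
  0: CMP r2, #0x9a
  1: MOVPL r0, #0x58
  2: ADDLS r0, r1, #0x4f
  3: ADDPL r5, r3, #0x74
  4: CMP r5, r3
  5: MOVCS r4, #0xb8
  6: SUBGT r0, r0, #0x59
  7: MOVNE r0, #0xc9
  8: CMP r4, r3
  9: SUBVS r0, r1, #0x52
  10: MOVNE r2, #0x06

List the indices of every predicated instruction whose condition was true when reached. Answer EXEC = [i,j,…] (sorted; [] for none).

EXEC = [2,5,6,7,9,10]

0: ✓ CMP  NZCV=1001
1: · MOVPL
2: ✓ ADDLS  r0←0xf1
3: · ADDPL
4: ✓ CMP  NZCV=0010
5: ✓ MOVCS  r4←0xb8
6: ✓ SUBGT  r0←0x98
7: ✓ MOVNE  r0←0xc9
8: ✓ CMP  NZCV=0011
9: ✓ SUBVS  r0←0x50
10: ✓ MOVNE  r2←0x06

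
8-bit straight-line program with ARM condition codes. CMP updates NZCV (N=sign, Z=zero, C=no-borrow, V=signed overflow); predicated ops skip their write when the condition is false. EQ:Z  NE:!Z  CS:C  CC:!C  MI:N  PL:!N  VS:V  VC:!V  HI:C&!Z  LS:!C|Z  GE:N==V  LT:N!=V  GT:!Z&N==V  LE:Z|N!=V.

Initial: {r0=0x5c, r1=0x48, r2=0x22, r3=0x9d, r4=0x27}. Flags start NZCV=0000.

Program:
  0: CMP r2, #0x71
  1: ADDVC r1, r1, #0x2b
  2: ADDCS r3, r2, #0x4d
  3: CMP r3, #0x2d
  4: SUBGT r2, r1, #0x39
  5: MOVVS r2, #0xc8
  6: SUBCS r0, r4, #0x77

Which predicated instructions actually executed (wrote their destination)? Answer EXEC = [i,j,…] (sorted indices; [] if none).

[0] flags=1000 → (cmp)
[1] flags=1000 VC?T → r1=0x73
[2] flags=1000 CS?F → skip
[3] flags=0011 → (cmp)
[4] flags=0011 GT?F → skip
[5] flags=0011 VS?T → r2=0xc8
[6] flags=0011 CS?T → r0=0xb0

EXEC = [1,5,6]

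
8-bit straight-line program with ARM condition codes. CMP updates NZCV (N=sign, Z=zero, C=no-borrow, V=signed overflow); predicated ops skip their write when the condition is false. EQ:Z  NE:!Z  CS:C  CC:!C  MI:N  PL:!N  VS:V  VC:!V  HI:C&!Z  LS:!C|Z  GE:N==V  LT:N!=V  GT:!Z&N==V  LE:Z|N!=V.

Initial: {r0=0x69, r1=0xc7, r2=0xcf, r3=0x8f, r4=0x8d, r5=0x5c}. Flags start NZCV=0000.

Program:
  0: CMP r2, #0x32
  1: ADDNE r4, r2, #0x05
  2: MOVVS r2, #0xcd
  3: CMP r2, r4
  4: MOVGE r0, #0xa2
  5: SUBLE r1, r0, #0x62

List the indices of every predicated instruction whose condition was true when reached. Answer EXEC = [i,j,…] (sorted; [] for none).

0: ✓ CMP  NZCV=1010
1: ✓ ADDNE  r4←0xd4
2: · MOVVS
3: ✓ CMP  NZCV=1000
4: · MOVGE
5: ✓ SUBLE  r1←0x07

EXEC = [1,5]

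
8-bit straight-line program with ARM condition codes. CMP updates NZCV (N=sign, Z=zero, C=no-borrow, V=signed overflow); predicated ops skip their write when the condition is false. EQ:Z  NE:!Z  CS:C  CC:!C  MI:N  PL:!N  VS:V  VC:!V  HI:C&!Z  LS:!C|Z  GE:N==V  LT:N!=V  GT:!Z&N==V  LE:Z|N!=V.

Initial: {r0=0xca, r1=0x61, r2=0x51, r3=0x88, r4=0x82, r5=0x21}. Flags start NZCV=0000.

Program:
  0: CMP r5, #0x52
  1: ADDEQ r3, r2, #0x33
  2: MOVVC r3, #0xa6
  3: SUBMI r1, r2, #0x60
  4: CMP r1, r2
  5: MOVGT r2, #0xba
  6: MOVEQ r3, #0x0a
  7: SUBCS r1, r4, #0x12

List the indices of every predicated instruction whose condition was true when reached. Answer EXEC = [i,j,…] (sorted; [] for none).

EXEC = [2,3,7]

0: ✓ CMP  NZCV=1000
1: · ADDEQ
2: ✓ MOVVC  r3←0xa6
3: ✓ SUBMI  r1←0xf1
4: ✓ CMP  NZCV=1010
5: · MOVGT
6: · MOVEQ
7: ✓ SUBCS  r1←0x70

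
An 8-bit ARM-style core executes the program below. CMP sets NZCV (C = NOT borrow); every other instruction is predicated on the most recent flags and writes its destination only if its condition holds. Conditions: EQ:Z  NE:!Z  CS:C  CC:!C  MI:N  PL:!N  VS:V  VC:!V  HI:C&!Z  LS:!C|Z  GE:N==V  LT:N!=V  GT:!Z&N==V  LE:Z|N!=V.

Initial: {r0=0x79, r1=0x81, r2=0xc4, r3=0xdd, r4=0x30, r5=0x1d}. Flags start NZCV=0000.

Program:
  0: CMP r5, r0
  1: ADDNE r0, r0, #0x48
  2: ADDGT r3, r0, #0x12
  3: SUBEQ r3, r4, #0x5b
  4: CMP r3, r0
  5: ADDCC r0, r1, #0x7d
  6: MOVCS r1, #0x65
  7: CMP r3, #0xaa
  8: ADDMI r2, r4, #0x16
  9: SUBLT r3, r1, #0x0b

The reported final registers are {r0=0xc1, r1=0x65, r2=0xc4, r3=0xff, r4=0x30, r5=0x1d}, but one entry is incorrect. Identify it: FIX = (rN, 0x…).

0: ✓ CMP  NZCV=1000
1: ✓ ADDNE  r0←0xc1
2: · ADDGT
3: · SUBEQ
4: ✓ CMP  NZCV=0010
5: · ADDCC
6: ✓ MOVCS  r1←0x65
7: ✓ CMP  NZCV=0010
8: · ADDMI
9: · SUBLT

FIX = (r3, 0xdd)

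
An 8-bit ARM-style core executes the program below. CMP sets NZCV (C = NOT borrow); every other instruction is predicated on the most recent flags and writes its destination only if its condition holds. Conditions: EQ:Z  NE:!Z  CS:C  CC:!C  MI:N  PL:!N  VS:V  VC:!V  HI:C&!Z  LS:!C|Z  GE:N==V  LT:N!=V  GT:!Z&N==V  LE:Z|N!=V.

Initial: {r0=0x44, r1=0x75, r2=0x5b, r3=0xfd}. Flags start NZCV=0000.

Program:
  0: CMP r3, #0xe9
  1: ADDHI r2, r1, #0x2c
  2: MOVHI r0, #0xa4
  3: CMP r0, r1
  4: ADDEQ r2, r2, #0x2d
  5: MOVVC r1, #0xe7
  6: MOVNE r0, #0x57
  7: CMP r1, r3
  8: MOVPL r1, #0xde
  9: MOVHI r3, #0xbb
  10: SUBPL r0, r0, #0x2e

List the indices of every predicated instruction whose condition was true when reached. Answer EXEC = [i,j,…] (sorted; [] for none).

EXEC = [1,2,6,8,10]

0: ✓ CMP  NZCV=0010
1: ✓ ADDHI  r2←0xa1
2: ✓ MOVHI  r0←0xa4
3: ✓ CMP  NZCV=0011
4: · ADDEQ
5: · MOVVC
6: ✓ MOVNE  r0←0x57
7: ✓ CMP  NZCV=0000
8: ✓ MOVPL  r1←0xde
9: · MOVHI
10: ✓ SUBPL  r0←0x29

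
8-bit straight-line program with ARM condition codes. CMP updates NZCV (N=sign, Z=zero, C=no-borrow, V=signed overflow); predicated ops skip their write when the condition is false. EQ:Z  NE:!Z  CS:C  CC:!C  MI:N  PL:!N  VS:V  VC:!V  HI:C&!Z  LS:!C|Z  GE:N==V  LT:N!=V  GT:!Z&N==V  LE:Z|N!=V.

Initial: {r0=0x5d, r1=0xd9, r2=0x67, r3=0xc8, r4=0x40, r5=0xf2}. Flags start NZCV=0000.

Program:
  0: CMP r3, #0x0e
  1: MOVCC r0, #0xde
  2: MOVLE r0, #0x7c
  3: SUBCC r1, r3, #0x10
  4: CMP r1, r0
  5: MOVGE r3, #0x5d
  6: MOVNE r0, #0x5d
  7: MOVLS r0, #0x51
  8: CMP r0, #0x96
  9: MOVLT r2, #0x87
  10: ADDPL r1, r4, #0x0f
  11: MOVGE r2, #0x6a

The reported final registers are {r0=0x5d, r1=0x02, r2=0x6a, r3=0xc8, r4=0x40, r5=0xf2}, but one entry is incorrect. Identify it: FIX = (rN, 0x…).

FIX = (r1, 0xd9)

0: ✓ CMP  NZCV=1010
1: · MOVCC
2: ✓ MOVLE  r0←0x7c
3: · SUBCC
4: ✓ CMP  NZCV=0011
5: · MOVGE
6: ✓ MOVNE  r0←0x5d
7: · MOVLS
8: ✓ CMP  NZCV=1001
9: · MOVLT
10: · ADDPL
11: ✓ MOVGE  r2←0x6a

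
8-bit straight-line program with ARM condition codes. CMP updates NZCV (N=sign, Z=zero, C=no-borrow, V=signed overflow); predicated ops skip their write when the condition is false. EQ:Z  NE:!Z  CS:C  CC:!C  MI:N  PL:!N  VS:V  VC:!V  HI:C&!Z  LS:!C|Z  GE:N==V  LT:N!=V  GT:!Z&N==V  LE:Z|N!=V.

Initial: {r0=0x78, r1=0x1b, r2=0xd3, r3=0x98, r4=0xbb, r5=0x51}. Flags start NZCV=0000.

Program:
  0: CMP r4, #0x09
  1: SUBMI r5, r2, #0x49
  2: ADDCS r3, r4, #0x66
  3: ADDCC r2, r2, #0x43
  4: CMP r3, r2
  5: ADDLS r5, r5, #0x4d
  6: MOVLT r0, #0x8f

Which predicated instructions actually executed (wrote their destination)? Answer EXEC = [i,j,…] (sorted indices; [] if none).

EXEC = [1,2,5]

[0] flags=1010 → (cmp)
[1] flags=1010 MI?T → r5=0x8a
[2] flags=1010 CS?T → r3=0x21
[3] flags=1010 CC?F → skip
[4] flags=0000 → (cmp)
[5] flags=0000 LS?T → r5=0xd7
[6] flags=0000 LT?F → skip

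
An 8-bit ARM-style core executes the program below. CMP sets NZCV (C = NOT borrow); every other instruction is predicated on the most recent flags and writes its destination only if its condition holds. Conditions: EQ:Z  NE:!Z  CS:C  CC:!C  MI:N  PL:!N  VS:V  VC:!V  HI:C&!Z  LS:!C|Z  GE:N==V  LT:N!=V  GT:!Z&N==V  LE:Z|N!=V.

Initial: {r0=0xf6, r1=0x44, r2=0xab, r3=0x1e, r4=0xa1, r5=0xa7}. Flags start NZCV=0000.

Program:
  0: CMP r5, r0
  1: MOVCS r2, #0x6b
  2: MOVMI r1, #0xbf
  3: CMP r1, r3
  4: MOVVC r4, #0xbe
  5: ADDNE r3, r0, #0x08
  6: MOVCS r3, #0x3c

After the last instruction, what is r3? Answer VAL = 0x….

[0] flags=1000 → (cmp)
[1] flags=1000 CS?F → skip
[2] flags=1000 MI?T → r1=0xbf
[3] flags=1010 → (cmp)
[4] flags=1010 VC?T → r4=0xbe
[5] flags=1010 NE?T → r3=0xfe
[6] flags=1010 CS?T → r3=0x3c

VAL = 0x3c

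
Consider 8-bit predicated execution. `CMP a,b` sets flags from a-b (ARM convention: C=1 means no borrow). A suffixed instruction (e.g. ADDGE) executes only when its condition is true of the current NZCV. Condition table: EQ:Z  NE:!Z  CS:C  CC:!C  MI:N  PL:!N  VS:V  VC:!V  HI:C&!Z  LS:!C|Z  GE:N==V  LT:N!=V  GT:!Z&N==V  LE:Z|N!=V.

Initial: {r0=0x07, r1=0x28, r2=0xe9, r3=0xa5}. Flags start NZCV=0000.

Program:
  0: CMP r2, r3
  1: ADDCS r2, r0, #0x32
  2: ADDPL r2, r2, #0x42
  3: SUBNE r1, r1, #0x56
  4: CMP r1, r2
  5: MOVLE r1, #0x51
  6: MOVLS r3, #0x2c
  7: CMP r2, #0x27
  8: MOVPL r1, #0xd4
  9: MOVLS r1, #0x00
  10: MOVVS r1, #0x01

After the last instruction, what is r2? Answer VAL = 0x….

VAL = 0x7b

[0] flags=0010 → (cmp)
[1] flags=0010 CS?T → r2=0x39
[2] flags=0010 PL?T → r2=0x7b
[3] flags=0010 NE?T → r1=0xd2
[4] flags=0011 → (cmp)
[5] flags=0011 LE?T → r1=0x51
[6] flags=0011 LS?F → skip
[7] flags=0010 → (cmp)
[8] flags=0010 PL?T → r1=0xd4
[9] flags=0010 LS?F → skip
[10] flags=0010 VS?F → skip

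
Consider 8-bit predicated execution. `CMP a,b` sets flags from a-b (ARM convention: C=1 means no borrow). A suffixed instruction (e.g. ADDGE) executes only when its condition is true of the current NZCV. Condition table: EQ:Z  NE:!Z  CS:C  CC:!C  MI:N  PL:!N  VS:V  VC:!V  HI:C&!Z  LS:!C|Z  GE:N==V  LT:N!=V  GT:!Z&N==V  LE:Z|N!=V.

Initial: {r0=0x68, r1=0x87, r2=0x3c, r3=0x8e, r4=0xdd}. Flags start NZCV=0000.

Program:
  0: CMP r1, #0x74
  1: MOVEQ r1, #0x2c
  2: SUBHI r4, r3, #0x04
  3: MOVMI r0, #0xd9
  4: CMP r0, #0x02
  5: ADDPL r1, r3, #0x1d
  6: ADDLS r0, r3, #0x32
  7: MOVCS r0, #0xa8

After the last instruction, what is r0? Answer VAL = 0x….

[0] flags=0011 → (cmp)
[1] flags=0011 EQ?F → skip
[2] flags=0011 HI?T → r4=0x8a
[3] flags=0011 MI?F → skip
[4] flags=0010 → (cmp)
[5] flags=0010 PL?T → r1=0xab
[6] flags=0010 LS?F → skip
[7] flags=0010 CS?T → r0=0xa8

VAL = 0xa8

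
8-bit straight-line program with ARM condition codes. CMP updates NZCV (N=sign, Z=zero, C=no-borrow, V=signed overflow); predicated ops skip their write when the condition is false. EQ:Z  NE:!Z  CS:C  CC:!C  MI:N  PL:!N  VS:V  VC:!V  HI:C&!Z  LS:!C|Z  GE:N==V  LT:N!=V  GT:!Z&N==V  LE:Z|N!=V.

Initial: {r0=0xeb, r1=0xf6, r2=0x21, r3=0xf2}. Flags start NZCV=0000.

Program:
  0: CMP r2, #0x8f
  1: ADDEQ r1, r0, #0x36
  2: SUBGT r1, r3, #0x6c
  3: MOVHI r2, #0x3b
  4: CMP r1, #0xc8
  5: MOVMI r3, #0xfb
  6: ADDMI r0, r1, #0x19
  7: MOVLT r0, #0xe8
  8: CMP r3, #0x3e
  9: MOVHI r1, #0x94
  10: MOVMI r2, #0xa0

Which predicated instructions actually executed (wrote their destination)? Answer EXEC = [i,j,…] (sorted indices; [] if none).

EXEC = [2,5,6,7,9,10]

0: ✓ CMP  NZCV=1001
1: · ADDEQ
2: ✓ SUBGT  r1←0x86
3: · MOVHI
4: ✓ CMP  NZCV=1000
5: ✓ MOVMI  r3←0xfb
6: ✓ ADDMI  r0←0x9f
7: ✓ MOVLT  r0←0xe8
8: ✓ CMP  NZCV=1010
9: ✓ MOVHI  r1←0x94
10: ✓ MOVMI  r2←0xa0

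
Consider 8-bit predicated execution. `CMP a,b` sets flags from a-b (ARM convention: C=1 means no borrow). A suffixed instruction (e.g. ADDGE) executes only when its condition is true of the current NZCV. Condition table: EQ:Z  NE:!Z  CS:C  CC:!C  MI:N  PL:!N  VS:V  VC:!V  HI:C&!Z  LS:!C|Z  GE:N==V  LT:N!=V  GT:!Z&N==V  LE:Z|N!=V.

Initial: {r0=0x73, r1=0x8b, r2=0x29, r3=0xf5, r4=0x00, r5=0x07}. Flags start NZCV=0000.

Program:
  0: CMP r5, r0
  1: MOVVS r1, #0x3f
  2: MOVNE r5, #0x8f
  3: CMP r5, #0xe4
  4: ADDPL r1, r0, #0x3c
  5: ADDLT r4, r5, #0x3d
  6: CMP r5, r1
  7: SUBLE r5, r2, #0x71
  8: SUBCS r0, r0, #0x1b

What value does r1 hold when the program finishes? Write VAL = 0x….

0: ✓ CMP  NZCV=1000
1: · MOVVS
2: ✓ MOVNE  r5←0x8f
3: ✓ CMP  NZCV=1000
4: · ADDPL
5: ✓ ADDLT  r4←0xcc
6: ✓ CMP  NZCV=0010
7: · SUBLE
8: ✓ SUBCS  r0←0x58

VAL = 0x8b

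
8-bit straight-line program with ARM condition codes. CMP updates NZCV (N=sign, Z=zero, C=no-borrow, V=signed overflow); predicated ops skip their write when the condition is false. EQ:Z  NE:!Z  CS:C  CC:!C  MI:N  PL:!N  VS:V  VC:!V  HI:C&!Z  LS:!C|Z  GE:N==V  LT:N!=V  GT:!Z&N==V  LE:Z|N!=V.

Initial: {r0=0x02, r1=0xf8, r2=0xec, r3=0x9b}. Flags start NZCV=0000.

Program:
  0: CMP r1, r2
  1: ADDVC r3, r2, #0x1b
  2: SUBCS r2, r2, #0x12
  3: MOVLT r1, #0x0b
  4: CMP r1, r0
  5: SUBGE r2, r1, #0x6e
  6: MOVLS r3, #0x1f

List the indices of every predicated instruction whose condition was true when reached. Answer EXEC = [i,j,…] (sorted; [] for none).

EXEC = [1,2]

0: ✓ CMP  NZCV=0010
1: ✓ ADDVC  r3←0x07
2: ✓ SUBCS  r2←0xda
3: · MOVLT
4: ✓ CMP  NZCV=1010
5: · SUBGE
6: · MOVLS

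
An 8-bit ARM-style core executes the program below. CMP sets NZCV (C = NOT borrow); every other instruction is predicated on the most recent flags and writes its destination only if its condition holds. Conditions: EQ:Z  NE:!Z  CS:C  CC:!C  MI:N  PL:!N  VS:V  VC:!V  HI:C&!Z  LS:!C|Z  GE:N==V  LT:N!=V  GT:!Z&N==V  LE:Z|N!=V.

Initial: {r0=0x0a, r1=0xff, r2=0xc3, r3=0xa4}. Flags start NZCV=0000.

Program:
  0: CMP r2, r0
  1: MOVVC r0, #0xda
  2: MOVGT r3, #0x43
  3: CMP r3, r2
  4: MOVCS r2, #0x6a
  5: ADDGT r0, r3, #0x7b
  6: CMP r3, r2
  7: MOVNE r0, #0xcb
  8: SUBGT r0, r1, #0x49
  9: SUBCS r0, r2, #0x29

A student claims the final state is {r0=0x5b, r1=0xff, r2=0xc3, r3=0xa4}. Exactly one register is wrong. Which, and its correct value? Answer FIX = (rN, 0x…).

FIX = (r0, 0xcb)

0: ✓ CMP  NZCV=1010
1: ✓ MOVVC  r0←0xda
2: · MOVGT
3: ✓ CMP  NZCV=1000
4: · MOVCS
5: · ADDGT
6: ✓ CMP  NZCV=1000
7: ✓ MOVNE  r0←0xcb
8: · SUBGT
9: · SUBCS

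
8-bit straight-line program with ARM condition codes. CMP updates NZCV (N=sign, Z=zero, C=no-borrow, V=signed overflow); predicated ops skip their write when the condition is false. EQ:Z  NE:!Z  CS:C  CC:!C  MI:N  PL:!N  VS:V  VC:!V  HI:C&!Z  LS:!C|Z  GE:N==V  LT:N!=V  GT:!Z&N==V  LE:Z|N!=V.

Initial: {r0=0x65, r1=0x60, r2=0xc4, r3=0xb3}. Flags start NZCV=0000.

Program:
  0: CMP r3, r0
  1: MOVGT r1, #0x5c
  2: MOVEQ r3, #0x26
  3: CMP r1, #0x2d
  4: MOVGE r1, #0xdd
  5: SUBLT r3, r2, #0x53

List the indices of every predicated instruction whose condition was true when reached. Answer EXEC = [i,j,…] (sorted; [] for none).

EXEC = [4]

0: ✓ CMP  NZCV=0011
1: · MOVGT
2: · MOVEQ
3: ✓ CMP  NZCV=0010
4: ✓ MOVGE  r1←0xdd
5: · SUBLT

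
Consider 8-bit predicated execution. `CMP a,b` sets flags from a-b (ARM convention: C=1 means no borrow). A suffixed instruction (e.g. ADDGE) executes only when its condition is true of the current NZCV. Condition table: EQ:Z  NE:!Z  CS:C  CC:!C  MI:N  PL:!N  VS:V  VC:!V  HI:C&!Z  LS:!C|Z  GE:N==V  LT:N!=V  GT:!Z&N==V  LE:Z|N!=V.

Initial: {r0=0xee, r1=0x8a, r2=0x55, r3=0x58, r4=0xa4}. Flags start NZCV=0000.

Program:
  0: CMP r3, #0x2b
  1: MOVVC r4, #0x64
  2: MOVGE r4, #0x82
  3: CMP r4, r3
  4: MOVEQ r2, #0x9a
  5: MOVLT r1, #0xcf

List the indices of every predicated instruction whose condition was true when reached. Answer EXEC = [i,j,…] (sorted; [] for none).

0: ✓ CMP  NZCV=0010
1: ✓ MOVVC  r4←0x64
2: ✓ MOVGE  r4←0x82
3: ✓ CMP  NZCV=0011
4: · MOVEQ
5: ✓ MOVLT  r1←0xcf

EXEC = [1,2,5]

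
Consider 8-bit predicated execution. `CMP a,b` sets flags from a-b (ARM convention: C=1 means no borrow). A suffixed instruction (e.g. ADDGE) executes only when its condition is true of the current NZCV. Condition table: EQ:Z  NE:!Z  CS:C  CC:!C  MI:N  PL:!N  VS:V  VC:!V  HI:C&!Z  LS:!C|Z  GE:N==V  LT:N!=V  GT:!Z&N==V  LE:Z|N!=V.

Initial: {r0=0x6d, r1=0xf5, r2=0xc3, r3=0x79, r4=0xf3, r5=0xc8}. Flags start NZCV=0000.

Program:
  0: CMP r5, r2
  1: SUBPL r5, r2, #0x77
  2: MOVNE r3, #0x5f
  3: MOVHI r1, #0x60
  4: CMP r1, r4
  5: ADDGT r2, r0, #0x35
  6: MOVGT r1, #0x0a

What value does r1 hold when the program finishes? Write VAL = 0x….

0: ✓ CMP  NZCV=0010
1: ✓ SUBPL  r5←0x4c
2: ✓ MOVNE  r3←0x5f
3: ✓ MOVHI  r1←0x60
4: ✓ CMP  NZCV=0000
5: ✓ ADDGT  r2←0xa2
6: ✓ MOVGT  r1←0x0a

VAL = 0x0a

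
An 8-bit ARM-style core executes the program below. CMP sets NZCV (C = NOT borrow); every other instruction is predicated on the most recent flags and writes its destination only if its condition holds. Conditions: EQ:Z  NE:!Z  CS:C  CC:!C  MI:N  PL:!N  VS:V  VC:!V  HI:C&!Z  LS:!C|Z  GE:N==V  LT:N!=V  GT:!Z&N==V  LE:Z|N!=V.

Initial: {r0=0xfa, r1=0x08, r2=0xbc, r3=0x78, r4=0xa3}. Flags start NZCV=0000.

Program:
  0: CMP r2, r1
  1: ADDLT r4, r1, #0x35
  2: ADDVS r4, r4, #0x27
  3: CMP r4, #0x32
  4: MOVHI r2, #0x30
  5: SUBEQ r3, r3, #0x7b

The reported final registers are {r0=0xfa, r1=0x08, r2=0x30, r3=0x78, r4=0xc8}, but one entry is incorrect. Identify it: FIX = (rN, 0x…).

0: ✓ CMP  NZCV=1010
1: ✓ ADDLT  r4←0x3d
2: · ADDVS
3: ✓ CMP  NZCV=0010
4: ✓ MOVHI  r2←0x30
5: · SUBEQ

FIX = (r4, 0x3d)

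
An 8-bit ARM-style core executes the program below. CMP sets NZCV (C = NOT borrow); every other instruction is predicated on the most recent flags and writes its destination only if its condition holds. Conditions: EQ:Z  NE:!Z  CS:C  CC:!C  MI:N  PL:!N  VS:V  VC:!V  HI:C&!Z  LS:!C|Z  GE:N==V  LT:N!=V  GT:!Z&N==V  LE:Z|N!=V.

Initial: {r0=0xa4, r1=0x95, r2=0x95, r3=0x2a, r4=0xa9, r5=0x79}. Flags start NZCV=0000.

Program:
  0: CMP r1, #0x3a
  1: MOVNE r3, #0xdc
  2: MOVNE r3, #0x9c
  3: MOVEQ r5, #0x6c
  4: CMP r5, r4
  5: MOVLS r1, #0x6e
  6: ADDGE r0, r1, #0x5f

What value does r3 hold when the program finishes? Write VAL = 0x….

VAL = 0x9c

[0] flags=0011 → (cmp)
[1] flags=0011 NE?T → r3=0xdc
[2] flags=0011 NE?T → r3=0x9c
[3] flags=0011 EQ?F → skip
[4] flags=1001 → (cmp)
[5] flags=1001 LS?T → r1=0x6e
[6] flags=1001 GE?T → r0=0xcd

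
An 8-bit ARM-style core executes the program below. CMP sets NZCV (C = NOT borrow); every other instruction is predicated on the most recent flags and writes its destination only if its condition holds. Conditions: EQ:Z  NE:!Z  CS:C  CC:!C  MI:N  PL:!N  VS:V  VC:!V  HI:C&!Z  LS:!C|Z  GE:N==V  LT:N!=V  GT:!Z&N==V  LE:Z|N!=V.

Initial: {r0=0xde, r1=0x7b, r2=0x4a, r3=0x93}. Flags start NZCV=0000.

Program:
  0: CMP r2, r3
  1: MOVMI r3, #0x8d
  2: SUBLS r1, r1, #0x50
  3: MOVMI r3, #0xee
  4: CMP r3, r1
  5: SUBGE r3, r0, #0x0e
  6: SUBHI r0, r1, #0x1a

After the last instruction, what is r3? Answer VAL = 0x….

[0] flags=1001 → (cmp)
[1] flags=1001 MI?T → r3=0x8d
[2] flags=1001 LS?T → r1=0x2b
[3] flags=1001 MI?T → r3=0xee
[4] flags=1010 → (cmp)
[5] flags=1010 GE?F → skip
[6] flags=1010 HI?T → r0=0x11

VAL = 0xee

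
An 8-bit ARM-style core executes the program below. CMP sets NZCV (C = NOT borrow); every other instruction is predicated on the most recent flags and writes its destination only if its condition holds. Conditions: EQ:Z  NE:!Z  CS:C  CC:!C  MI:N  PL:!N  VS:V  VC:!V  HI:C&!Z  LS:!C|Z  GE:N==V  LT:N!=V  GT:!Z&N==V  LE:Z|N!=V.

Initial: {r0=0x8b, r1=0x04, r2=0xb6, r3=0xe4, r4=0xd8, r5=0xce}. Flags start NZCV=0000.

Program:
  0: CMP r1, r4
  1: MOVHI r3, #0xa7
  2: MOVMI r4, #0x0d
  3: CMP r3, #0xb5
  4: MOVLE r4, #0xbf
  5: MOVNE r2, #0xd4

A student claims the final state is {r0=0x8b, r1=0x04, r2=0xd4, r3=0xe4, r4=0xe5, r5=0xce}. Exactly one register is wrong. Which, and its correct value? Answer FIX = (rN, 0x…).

FIX = (r4, 0xd8)

0: ✓ CMP  NZCV=0000
1: · MOVHI
2: · MOVMI
3: ✓ CMP  NZCV=0010
4: · MOVLE
5: ✓ MOVNE  r2←0xd4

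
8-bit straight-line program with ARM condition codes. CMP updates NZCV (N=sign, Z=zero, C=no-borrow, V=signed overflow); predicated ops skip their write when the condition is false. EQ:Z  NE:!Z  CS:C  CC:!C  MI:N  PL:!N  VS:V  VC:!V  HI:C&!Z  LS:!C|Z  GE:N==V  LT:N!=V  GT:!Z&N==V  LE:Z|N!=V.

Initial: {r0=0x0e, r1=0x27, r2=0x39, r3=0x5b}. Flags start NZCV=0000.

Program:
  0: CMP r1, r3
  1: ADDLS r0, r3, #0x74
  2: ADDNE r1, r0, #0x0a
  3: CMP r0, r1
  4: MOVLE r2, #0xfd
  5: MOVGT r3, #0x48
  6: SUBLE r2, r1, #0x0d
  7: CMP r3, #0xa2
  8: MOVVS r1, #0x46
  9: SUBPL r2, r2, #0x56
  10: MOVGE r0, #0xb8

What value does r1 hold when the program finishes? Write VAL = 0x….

VAL = 0x46

[0] flags=1000 → (cmp)
[1] flags=1000 LS?T → r0=0xcf
[2] flags=1000 NE?T → r1=0xd9
[3] flags=1000 → (cmp)
[4] flags=1000 LE?T → r2=0xfd
[5] flags=1000 GT?F → skip
[6] flags=1000 LE?T → r2=0xcc
[7] flags=1001 → (cmp)
[8] flags=1001 VS?T → r1=0x46
[9] flags=1001 PL?F → skip
[10] flags=1001 GE?T → r0=0xb8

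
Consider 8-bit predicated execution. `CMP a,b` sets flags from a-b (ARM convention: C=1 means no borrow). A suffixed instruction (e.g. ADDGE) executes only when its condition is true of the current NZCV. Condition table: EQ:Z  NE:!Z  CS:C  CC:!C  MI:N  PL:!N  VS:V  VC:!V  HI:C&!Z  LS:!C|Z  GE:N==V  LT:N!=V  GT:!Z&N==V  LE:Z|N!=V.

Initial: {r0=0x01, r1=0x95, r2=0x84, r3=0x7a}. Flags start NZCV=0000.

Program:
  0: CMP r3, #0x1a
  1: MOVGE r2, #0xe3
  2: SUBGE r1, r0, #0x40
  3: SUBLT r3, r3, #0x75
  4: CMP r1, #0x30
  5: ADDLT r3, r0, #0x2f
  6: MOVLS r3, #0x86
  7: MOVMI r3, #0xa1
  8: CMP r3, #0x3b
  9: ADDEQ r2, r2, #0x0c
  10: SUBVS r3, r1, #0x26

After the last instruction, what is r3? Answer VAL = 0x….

VAL = 0x9b

[0] flags=0010 → (cmp)
[1] flags=0010 GE?T → r2=0xe3
[2] flags=0010 GE?T → r1=0xc1
[3] flags=0010 LT?F → skip
[4] flags=1010 → (cmp)
[5] flags=1010 LT?T → r3=0x30
[6] flags=1010 LS?F → skip
[7] flags=1010 MI?T → r3=0xa1
[8] flags=0011 → (cmp)
[9] flags=0011 EQ?F → skip
[10] flags=0011 VS?T → r3=0x9b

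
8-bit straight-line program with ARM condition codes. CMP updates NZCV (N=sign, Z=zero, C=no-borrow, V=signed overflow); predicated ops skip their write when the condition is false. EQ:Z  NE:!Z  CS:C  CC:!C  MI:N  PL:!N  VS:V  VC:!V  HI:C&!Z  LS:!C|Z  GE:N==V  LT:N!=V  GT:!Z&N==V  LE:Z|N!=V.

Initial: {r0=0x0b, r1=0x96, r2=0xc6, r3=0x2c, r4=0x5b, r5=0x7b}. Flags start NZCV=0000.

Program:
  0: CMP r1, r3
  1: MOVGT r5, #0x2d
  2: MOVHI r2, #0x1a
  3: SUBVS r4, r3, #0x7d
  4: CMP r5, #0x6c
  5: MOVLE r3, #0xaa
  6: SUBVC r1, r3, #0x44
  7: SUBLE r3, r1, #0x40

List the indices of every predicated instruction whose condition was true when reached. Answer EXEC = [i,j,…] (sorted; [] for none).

EXEC = [2,3,6]

[0] flags=0011 → (cmp)
[1] flags=0011 GT?F → skip
[2] flags=0011 HI?T → r2=0x1a
[3] flags=0011 VS?T → r4=0xaf
[4] flags=0010 → (cmp)
[5] flags=0010 LE?F → skip
[6] flags=0010 VC?T → r1=0xe8
[7] flags=0010 LE?F → skip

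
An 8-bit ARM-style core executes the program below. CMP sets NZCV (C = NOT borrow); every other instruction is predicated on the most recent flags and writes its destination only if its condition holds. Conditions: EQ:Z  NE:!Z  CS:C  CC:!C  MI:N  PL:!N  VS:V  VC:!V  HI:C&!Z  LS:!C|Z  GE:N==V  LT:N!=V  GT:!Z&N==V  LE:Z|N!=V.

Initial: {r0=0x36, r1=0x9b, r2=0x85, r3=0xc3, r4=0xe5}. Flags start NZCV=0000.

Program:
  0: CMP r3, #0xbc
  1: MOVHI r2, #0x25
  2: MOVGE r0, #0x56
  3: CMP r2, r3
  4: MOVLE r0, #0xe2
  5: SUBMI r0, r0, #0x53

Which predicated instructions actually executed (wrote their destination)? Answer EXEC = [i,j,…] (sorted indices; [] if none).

0: ✓ CMP  NZCV=0010
1: ✓ MOVHI  r2←0x25
2: ✓ MOVGE  r0←0x56
3: ✓ CMP  NZCV=0000
4: · MOVLE
5: · SUBMI

EXEC = [1,2]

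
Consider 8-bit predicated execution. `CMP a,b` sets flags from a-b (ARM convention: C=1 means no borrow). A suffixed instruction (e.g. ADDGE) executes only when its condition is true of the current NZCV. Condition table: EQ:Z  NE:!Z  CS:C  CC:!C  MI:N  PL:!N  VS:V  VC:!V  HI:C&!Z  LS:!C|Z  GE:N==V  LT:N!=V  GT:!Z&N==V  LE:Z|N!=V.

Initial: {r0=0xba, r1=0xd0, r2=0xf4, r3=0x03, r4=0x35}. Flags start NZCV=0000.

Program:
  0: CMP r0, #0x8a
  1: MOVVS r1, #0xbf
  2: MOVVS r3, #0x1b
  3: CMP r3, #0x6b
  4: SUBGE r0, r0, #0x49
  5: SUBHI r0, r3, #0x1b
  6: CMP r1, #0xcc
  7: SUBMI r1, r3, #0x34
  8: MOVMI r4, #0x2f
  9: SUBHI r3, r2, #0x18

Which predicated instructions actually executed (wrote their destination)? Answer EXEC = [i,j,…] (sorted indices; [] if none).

EXEC = [9]

[0] flags=0010 → (cmp)
[1] flags=0010 VS?F → skip
[2] flags=0010 VS?F → skip
[3] flags=1000 → (cmp)
[4] flags=1000 GE?F → skip
[5] flags=1000 HI?F → skip
[6] flags=0010 → (cmp)
[7] flags=0010 MI?F → skip
[8] flags=0010 MI?F → skip
[9] flags=0010 HI?T → r3=0xdc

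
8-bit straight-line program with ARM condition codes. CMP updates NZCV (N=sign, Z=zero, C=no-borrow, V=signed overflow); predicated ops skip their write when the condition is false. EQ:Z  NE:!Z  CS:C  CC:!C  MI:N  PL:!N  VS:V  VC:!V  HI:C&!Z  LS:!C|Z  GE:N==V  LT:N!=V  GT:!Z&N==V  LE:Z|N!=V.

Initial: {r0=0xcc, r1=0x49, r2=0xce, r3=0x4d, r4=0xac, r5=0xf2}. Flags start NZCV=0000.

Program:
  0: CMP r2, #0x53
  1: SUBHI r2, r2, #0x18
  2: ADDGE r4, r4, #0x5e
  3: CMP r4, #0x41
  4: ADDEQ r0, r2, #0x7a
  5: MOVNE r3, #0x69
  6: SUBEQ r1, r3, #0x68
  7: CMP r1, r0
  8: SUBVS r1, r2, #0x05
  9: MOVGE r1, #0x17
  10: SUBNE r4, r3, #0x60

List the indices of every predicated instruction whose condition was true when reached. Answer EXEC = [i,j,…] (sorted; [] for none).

[0] flags=0011 → (cmp)
[1] flags=0011 HI?T → r2=0xb6
[2] flags=0011 GE?F → skip
[3] flags=0011 → (cmp)
[4] flags=0011 EQ?F → skip
[5] flags=0011 NE?T → r3=0x69
[6] flags=0011 EQ?F → skip
[7] flags=0000 → (cmp)
[8] flags=0000 VS?F → skip
[9] flags=0000 GE?T → r1=0x17
[10] flags=0000 NE?T → r4=0x09

EXEC = [1,5,9,10]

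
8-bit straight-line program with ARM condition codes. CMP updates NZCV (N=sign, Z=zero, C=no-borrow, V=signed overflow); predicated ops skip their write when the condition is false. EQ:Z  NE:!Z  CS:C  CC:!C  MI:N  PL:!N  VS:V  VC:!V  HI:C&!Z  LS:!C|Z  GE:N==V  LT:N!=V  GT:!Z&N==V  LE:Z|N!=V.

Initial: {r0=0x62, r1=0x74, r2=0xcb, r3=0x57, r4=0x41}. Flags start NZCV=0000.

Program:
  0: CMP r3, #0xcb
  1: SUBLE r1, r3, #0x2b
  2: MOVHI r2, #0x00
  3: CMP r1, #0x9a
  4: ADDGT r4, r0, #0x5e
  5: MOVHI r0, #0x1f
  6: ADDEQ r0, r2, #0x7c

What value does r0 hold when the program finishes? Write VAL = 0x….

VAL = 0x62

[0] flags=1001 → (cmp)
[1] flags=1001 LE?F → skip
[2] flags=1001 HI?F → skip
[3] flags=1001 → (cmp)
[4] flags=1001 GT?T → r4=0xc0
[5] flags=1001 HI?F → skip
[6] flags=1001 EQ?F → skip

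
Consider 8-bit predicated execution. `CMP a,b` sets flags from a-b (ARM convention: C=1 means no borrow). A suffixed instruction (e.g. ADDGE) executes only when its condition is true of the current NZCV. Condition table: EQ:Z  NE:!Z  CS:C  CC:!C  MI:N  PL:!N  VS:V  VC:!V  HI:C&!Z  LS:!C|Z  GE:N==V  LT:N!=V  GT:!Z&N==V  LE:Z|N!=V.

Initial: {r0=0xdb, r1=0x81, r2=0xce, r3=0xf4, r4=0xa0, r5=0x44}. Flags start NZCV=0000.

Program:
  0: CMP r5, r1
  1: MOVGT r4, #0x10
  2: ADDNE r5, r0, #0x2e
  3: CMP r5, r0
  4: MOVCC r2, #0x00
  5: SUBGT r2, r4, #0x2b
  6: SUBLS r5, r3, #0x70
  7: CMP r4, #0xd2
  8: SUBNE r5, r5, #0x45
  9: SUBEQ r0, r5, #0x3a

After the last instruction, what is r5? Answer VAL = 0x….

[0] flags=1001 → (cmp)
[1] flags=1001 GT?T → r4=0x10
[2] flags=1001 NE?T → r5=0x09
[3] flags=0000 → (cmp)
[4] flags=0000 CC?T → r2=0x00
[5] flags=0000 GT?T → r2=0xe5
[6] flags=0000 LS?T → r5=0x84
[7] flags=0000 → (cmp)
[8] flags=0000 NE?T → r5=0x3f
[9] flags=0000 EQ?F → skip

VAL = 0x3f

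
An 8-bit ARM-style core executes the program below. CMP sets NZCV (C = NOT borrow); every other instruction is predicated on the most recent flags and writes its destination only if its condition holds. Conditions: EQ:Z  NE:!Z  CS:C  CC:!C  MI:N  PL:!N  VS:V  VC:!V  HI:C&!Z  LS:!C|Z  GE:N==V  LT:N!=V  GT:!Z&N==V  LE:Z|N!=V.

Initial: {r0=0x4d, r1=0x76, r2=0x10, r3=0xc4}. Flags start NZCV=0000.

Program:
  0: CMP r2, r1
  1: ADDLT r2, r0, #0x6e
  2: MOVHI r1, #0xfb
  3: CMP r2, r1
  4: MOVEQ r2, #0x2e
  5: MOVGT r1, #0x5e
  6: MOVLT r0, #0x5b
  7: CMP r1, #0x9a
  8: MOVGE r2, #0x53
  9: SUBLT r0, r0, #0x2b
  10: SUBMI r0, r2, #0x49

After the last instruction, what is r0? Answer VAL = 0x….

[0] flags=1000 → (cmp)
[1] flags=1000 LT?T → r2=0xbb
[2] flags=1000 HI?F → skip
[3] flags=0011 → (cmp)
[4] flags=0011 EQ?F → skip
[5] flags=0011 GT?F → skip
[6] flags=0011 LT?T → r0=0x5b
[7] flags=1001 → (cmp)
[8] flags=1001 GE?T → r2=0x53
[9] flags=1001 LT?F → skip
[10] flags=1001 MI?T → r0=0x0a

VAL = 0x0a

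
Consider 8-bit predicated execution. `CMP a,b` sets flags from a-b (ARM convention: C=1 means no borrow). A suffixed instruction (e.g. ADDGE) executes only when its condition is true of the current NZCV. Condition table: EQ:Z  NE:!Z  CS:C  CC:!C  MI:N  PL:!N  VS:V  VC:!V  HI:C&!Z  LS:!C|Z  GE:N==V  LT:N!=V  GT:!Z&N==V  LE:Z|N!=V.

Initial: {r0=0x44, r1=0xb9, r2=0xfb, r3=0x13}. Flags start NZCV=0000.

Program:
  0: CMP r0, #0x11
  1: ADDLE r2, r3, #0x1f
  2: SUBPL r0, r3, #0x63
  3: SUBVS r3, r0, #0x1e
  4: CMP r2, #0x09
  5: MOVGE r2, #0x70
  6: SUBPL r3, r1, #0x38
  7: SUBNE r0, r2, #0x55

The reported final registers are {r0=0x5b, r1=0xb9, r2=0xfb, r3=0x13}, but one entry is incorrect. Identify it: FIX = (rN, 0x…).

0: ✓ CMP  NZCV=0010
1: · ADDLE
2: ✓ SUBPL  r0←0xb0
3: · SUBVS
4: ✓ CMP  NZCV=1010
5: · MOVGE
6: · SUBPL
7: ✓ SUBNE  r0←0xa6

FIX = (r0, 0xa6)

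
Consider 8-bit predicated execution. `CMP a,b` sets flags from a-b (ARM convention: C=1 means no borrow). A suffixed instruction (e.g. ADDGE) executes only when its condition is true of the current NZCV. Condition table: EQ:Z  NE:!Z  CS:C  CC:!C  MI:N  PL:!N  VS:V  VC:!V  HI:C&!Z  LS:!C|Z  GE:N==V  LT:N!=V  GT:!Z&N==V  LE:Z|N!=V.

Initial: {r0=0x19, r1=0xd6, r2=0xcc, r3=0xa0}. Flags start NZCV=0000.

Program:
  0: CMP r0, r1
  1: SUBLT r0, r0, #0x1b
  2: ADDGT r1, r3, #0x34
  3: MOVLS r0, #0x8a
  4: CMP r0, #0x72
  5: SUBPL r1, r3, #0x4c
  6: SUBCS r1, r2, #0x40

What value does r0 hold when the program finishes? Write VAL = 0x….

VAL = 0x8a

[0] flags=0000 → (cmp)
[1] flags=0000 LT?F → skip
[2] flags=0000 GT?T → r1=0xd4
[3] flags=0000 LS?T → r0=0x8a
[4] flags=0011 → (cmp)
[5] flags=0011 PL?T → r1=0x54
[6] flags=0011 CS?T → r1=0x8c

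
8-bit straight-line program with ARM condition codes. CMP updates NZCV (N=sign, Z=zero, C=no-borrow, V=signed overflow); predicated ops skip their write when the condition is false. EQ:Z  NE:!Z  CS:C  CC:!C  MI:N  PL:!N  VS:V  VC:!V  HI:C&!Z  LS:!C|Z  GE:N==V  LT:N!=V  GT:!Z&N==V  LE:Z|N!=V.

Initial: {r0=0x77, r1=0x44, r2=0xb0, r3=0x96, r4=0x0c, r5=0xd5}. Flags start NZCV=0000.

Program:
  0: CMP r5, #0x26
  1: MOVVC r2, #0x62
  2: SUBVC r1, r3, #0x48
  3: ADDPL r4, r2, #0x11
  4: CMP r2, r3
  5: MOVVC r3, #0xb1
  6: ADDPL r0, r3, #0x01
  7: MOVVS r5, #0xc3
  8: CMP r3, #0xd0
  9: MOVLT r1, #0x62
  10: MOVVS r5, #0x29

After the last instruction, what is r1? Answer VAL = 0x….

VAL = 0x62

0: ✓ CMP  NZCV=1010
1: ✓ MOVVC  r2←0x62
2: ✓ SUBVC  r1←0x4e
3: · ADDPL
4: ✓ CMP  NZCV=1001
5: · MOVVC
6: · ADDPL
7: ✓ MOVVS  r5←0xc3
8: ✓ CMP  NZCV=1000
9: ✓ MOVLT  r1←0x62
10: · MOVVS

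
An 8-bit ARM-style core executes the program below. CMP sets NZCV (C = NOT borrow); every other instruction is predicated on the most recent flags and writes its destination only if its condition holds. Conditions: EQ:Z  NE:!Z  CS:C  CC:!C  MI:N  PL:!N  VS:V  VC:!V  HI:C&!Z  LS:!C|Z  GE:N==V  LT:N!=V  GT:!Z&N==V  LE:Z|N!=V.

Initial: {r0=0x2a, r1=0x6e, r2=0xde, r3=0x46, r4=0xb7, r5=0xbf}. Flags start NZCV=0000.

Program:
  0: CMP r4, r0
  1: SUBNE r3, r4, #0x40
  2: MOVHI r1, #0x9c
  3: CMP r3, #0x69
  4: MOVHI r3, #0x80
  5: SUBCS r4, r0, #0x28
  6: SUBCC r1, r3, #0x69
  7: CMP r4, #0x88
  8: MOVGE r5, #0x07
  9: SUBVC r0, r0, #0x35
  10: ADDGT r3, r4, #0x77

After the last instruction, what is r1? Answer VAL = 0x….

[0] flags=1010 → (cmp)
[1] flags=1010 NE?T → r3=0x77
[2] flags=1010 HI?T → r1=0x9c
[3] flags=0010 → (cmp)
[4] flags=0010 HI?T → r3=0x80
[5] flags=0010 CS?T → r4=0x02
[6] flags=0010 CC?F → skip
[7] flags=0000 → (cmp)
[8] flags=0000 GE?T → r5=0x07
[9] flags=0000 VC?T → r0=0xf5
[10] flags=0000 GT?T → r3=0x79

VAL = 0x9c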